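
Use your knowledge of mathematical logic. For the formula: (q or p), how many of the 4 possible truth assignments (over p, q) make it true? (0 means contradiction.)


Check all 4 assignments:
p=0, q=0: 0
p=0, q=1: 1
p=1, q=0: 1
p=1, q=1: 1
Count of True = 3

3


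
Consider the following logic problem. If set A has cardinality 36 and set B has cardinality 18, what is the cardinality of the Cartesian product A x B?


The Cartesian product A x B contains all ordered pairs (a, b).
|A x B| = |A| * |B| = 36 * 18 = 648

648


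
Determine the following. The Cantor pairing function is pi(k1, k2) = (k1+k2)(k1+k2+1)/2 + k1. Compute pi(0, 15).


k1 + k2 = 15
(k1+k2)(k1+k2+1)/2 = 15 * 16 / 2 = 120
pi = 120 + 0 = 120

120


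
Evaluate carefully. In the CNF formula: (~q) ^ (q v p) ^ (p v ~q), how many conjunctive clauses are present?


A CNF formula is a conjunction of clauses.
Clauses are separated by ^.
Counting the conjuncts: 3 clauses.

3


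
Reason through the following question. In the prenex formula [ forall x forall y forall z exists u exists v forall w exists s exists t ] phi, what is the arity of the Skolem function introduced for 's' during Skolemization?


Quantifier prefix: forall x forall y forall z exists u exists v forall w exists s exists t
's' is existentially quantified at position 7.
Universal variables preceding it: x, y, z, w
Skolem function arity = 4

4


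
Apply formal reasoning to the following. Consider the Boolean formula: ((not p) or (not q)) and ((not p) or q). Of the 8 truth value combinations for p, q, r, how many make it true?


Evaluate all 8 assignments for p, q, r:
p=0, q=0, r=0: 1
p=0, q=0, r=1: 1
p=0, q=1, r=0: 1
p=0, q=1, r=1: 1
p=1, q=0, r=0: 0
p=1, q=0, r=1: 0
p=1, q=1, r=0: 0
p=1, q=1, r=1: 0
Satisfying count = 4

4


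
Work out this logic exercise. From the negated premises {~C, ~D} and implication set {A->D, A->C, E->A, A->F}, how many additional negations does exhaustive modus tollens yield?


Initial negated facts: {~C, ~D}
Apply modus tollens to closure:
  ~D and A->D  =>  ~A
  ~A and E->A  =>  ~E
Final negated: {~A, ~C, ~D, ~E}
New negations: {~A, ~E}
Count = 2

2


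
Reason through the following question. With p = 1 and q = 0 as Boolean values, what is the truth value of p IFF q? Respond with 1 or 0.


p = 1, q = 0
Operation: p IFF q
Evaluate: 1 IFF 0 = 0

0


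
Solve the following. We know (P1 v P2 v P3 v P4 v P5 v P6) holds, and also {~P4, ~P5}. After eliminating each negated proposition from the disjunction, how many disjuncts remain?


Original disjuncts (6): P1, P2, P3, P4, P5, P6
Negated (eliminate): ~P4, ~P5
Remaining disjuncts: P1, P2, P3, P6
Count = 6 - 2 = 4

4


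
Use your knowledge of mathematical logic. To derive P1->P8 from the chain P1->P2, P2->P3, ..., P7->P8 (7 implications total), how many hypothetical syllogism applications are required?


With 7 implications in a chain connecting 8 propositions:
P1->P2, P2->P3, ..., P7->P8
Steps needed = (number of implications) - 1 = 7 - 1 = 6

6


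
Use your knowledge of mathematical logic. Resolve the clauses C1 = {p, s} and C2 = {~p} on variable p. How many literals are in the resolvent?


Remove p from C1 and ~p from C2.
C1 remainder: {s}
C2 remainder: {}
Union (resolvent): {s}
Resolvent has 1 literal(s).

1


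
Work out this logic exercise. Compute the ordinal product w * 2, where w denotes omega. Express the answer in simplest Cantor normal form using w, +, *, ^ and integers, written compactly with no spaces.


Compute w * 2.
Ordinal * is associative and left-distributive over +, but NOT commutative; for finite n>1, n*w = w but w*n stays w*n.
w * 2 means 2 copies of w concatenated: w*2.
Result = w*2

w*2


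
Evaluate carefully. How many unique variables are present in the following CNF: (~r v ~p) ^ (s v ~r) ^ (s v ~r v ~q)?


Identify each variable that appears in the formula.
Variables found: p, q, r, s
Count = 4

4


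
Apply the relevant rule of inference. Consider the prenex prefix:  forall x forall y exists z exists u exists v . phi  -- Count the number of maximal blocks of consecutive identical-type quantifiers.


Quantifier-type sequence: A A E E E  (A=forall, E=exists)
Group into maximal same-type runs:
  Ax2 | Ex3
Number of blocks = 2

2


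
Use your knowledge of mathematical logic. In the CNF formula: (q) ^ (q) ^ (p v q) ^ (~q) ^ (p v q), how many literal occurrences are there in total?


Counting literals in each clause:
Clause 1: 1 literal(s)
Clause 2: 1 literal(s)
Clause 3: 2 literal(s)
Clause 4: 1 literal(s)
Clause 5: 2 literal(s)
Total = 7

7


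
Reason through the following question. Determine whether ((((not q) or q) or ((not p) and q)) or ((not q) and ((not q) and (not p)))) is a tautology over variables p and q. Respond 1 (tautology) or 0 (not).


Check all 4 assignments:
p=0, q=0: 1
p=0, q=1: 1
p=1, q=0: 1
p=1, q=1: 1
Satisfying count = 4/4.
Tautology iff count = 4: yes.

1


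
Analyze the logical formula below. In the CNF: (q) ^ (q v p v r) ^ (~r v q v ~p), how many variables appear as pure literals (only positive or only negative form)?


Check each variable for pure literal status:
p: mixed (not pure)
q: pure positive
r: mixed (not pure)
Pure literal count = 1

1


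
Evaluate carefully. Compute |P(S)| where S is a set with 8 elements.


The power set of a set with n elements has 2^n elements.
|P(S)| = 2^8 = 256

256


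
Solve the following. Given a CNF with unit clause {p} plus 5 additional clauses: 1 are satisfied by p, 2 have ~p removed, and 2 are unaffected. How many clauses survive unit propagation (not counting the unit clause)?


Satisfied (removed): 1
Shortened (remain): 2
Unchanged (remain): 2
Remaining = 2 + 2 = 4

4


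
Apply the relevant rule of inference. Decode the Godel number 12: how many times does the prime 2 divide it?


Factorize 12 by dividing by 2 repeatedly.
Division steps: 2 divides 12 exactly 2 time(s).
Exponent of 2 = 2

2


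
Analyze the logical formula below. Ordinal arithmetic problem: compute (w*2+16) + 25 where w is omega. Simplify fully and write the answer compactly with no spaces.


Compute (w*2+16) + 25.
Ordinal + is associative but NOT commutative; for finite n>0, n + w = w but w + n stays w+n.
By associativity: (w*2+16) + 25 = w*2 + (16+25) = w*2+41.
Result = w*2+41

w*2+41


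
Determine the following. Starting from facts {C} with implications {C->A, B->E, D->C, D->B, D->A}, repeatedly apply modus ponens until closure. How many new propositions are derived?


Initial facts: {C}
Apply modus ponens to closure:
  C and C->A  =>  A
Final known: {A, C}
New propositions: {A}
Count = 1

1


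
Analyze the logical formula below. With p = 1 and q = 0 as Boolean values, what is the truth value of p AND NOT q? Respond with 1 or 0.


p = 1, q = 0
Operation: p AND NOT q
Evaluate: 1 AND NOT 0 = 1

1


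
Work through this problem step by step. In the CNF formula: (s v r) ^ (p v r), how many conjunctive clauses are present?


A CNF formula is a conjunction of clauses.
Clauses are separated by ^.
Counting the conjuncts: 2 clauses.

2


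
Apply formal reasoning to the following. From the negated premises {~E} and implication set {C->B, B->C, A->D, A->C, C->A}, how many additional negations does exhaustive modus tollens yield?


Initial negated facts: {~E}
Apply modus tollens to closure:
  (no implication fires)
Final negated: {~E}
New negations: {(none)}
Count = 0

0


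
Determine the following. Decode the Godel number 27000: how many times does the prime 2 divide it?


Factorize 27000 by dividing by 2 repeatedly.
Division steps: 2 divides 27000 exactly 3 time(s).
Exponent of 2 = 3

3


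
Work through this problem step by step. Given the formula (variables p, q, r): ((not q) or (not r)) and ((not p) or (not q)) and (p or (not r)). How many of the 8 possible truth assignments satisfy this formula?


Evaluate all 8 assignments for p, q, r:
p=0, q=0, r=0: 1
p=0, q=0, r=1: 0
p=0, q=1, r=0: 1
p=0, q=1, r=1: 0
p=1, q=0, r=0: 1
p=1, q=0, r=1: 1
p=1, q=1, r=0: 0
p=1, q=1, r=1: 0
Satisfying count = 4

4


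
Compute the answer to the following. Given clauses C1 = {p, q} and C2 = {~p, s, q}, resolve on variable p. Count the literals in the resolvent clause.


Remove p from C1 and ~p from C2.
C1 remainder: {q}
C2 remainder: {s, q}
Union (resolvent): {q, s}
Resolvent has 2 literal(s).

2


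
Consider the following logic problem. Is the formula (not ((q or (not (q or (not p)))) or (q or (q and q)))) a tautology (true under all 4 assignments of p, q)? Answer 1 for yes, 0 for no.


Check all 4 assignments:
p=0, q=0: 1
p=0, q=1: 0
p=1, q=0: 0
p=1, q=1: 0
Satisfying count = 1/4.
Tautology iff count = 4: no.

0


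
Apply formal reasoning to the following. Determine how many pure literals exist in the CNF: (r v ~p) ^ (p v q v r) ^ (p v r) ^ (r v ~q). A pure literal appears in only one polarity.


Check each variable for pure literal status:
p: mixed (not pure)
q: mixed (not pure)
r: pure positive
Pure literal count = 1

1


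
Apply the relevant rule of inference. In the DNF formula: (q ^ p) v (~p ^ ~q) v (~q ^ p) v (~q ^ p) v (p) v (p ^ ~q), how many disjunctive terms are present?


A DNF formula is a disjunction of terms (conjunctions).
Terms are separated by v.
Counting the disjuncts: 6 terms.

6


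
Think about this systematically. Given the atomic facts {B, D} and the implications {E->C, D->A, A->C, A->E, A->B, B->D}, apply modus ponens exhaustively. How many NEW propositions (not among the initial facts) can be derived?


Initial facts: {B, D}
Apply modus ponens to closure:
  D and D->A  =>  A
  A and A->C  =>  C
  A and A->E  =>  E
Final known: {A, B, C, D, E}
New propositions: {A, C, E}
Count = 3

3


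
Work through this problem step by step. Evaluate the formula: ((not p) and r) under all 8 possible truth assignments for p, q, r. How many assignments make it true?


Check all 8 assignments:
p=0, q=0, r=0: 0
p=0, q=0, r=1: 1
p=0, q=1, r=0: 0
p=0, q=1, r=1: 1
p=1, q=0, r=0: 0
p=1, q=0, r=1: 0
p=1, q=1, r=0: 0
p=1, q=1, r=1: 0
Count of True = 2

2


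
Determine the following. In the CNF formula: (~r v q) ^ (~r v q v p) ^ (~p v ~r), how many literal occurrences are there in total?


Counting literals in each clause:
Clause 1: 2 literal(s)
Clause 2: 3 literal(s)
Clause 3: 2 literal(s)
Total = 7

7


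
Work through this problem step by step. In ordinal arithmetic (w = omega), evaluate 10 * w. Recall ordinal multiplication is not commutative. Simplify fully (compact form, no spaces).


Compute 10 * w.
Ordinal * is associative and left-distributive over +, but NOT commutative; for finite n>1, n*w = w but w*n stays w*n.
For finite n>0, n * w = sup{n*k : k<w} = w. So 10 * w = w.
Result = w

w


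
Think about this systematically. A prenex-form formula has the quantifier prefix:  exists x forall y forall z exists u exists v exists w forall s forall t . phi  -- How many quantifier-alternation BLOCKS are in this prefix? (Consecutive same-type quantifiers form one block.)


Quantifier-type sequence: E A A E E E A A  (A=forall, E=exists)
Group into maximal same-type runs:
  Ex1 | Ax2 | Ex3 | Ax2
Number of blocks = 4

4


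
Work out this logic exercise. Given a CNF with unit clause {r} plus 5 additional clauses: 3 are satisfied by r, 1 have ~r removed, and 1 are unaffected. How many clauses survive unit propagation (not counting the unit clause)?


Satisfied (removed): 3
Shortened (remain): 1
Unchanged (remain): 1
Remaining = 1 + 1 = 2

2


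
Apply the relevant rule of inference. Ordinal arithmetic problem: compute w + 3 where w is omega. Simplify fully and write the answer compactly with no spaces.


Compute w + 3.
Ordinal + is associative but NOT commutative; for finite n>0, n + w = w but w + n stays w+n.
w + 3 is already in normal form (a successor ordinal beyond w).
Result = w+3

w+3


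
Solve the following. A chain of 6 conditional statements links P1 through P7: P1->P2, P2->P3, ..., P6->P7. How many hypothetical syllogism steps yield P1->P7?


With 6 implications in a chain connecting 7 propositions:
P1->P2, P2->P3, ..., P6->P7
Steps needed = (number of implications) - 1 = 6 - 1 = 5

5


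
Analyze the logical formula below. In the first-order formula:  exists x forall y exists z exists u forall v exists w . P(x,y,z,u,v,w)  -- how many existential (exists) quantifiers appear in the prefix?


Quantifier prefix: exists x forall y exists z exists u forall v exists w
Mark each quantifier type:
  E U E E U E
Universal count = 2, Existential count = 4
Asked for existential (exists) quantifiers: 4

4


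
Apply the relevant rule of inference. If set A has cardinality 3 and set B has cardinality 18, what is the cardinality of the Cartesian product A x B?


The Cartesian product A x B contains all ordered pairs (a, b).
|A x B| = |A| * |B| = 3 * 18 = 54

54


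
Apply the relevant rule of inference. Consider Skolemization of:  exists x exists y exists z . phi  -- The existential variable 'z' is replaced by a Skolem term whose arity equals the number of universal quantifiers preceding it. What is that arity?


Quantifier prefix: exists x exists y exists z
'z' is existentially quantified at position 3.
No universal quantifiers precede it.
Skolem function arity = 0 (a Skolem constant)

0


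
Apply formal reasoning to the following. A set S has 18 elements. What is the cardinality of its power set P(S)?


The power set of a set with n elements has 2^n elements.
|P(S)| = 2^18 = 262144

262144


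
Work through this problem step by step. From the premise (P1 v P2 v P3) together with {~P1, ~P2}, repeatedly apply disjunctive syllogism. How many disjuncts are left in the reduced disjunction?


Original disjuncts (3): P1, P2, P3
Negated (eliminate): ~P1, ~P2
Remaining disjuncts: P3
Count = 3 - 2 = 1

1


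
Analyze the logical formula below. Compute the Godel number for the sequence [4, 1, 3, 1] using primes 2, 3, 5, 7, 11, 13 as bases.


Encode each element as an exponent of the corresponding prime:
  2^4 = 16
  3^1 = 3
  5^3 = 125
  7^1 = 7
Product = 16 * 3 * 125 * 7 = 42000

42000


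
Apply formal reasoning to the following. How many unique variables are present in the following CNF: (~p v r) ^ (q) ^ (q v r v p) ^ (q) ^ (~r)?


Identify each variable that appears in the formula.
Variables found: p, q, r
Count = 3

3


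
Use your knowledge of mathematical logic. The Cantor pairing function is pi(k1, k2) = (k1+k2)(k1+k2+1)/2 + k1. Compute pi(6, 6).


k1 + k2 = 12
(k1+k2)(k1+k2+1)/2 = 12 * 13 / 2 = 78
pi = 78 + 6 = 84

84


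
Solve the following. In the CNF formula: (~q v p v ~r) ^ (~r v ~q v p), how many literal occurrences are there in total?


Counting literals in each clause:
Clause 1: 3 literal(s)
Clause 2: 3 literal(s)
Total = 6

6


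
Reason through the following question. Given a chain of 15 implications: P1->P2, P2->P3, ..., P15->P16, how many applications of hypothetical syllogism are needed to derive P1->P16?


With 15 implications in a chain connecting 16 propositions:
P1->P2, P2->P3, ..., P15->P16
Steps needed = (number of implications) - 1 = 15 - 1 = 14

14


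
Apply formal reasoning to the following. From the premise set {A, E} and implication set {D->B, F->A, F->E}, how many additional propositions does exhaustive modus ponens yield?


Initial facts: {A, E}
Apply modus ponens to closure:
  (no implication fires)
Final known: {A, E}
New propositions: {(none)}
Count = 0

0


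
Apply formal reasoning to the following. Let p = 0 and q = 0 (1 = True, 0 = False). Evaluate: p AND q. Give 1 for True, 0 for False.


p = 0, q = 0
Operation: p AND q
Evaluate: 0 AND 0 = 0

0


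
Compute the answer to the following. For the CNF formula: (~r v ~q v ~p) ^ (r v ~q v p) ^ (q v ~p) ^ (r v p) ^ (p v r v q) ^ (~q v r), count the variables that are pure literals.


Check each variable for pure literal status:
p: mixed (not pure)
q: mixed (not pure)
r: mixed (not pure)
Pure literal count = 0

0


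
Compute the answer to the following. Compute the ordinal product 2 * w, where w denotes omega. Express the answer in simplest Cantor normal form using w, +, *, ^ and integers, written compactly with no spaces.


Compute 2 * w.
Ordinal * is associative and left-distributive over +, but NOT commutative; for finite n>1, n*w = w but w*n stays w*n.
For finite n>0, n * w = sup{n*k : k<w} = w. So 2 * w = w.
Result = w

w


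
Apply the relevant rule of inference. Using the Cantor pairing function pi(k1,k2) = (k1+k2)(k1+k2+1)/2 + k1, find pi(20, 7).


k1 + k2 = 27
(k1+k2)(k1+k2+1)/2 = 27 * 28 / 2 = 378
pi = 378 + 20 = 398

398


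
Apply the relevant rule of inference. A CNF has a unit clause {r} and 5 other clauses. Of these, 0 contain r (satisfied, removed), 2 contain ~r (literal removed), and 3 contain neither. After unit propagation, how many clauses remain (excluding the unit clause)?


Satisfied (removed): 0
Shortened (remain): 2
Unchanged (remain): 3
Remaining = 2 + 3 = 5

5


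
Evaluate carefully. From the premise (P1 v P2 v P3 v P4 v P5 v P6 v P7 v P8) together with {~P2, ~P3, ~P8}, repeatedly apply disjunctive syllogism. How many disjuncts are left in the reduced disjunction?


Original disjuncts (8): P1, P2, P3, P4, P5, P6, P7, P8
Negated (eliminate): ~P2, ~P3, ~P8
Remaining disjuncts: P1, P4, P5, P6, P7
Count = 8 - 3 = 5

5


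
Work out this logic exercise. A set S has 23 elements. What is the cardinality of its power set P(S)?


The power set of a set with n elements has 2^n elements.
|P(S)| = 2^23 = 8388608

8388608


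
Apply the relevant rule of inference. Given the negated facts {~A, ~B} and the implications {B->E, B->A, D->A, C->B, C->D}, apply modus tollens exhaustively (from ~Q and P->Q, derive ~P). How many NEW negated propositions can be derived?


Initial negated facts: {~A, ~B}
Apply modus tollens to closure:
  ~A and D->A  =>  ~D
  ~B and C->B  =>  ~C
Final negated: {~A, ~B, ~C, ~D}
New negations: {~C, ~D}
Count = 2

2


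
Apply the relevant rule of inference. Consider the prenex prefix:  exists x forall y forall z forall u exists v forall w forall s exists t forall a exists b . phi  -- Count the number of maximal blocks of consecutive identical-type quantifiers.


Quantifier-type sequence: E A A A E A A E A E  (A=forall, E=exists)
Group into maximal same-type runs:
  Ex1 | Ax3 | Ex1 | Ax2 | Ex1 | Ax1 | Ex1
Number of blocks = 7

7


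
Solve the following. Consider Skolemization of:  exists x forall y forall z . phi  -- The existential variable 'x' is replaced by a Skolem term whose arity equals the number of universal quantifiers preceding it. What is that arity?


Quantifier prefix: exists x forall y forall z
'x' is existentially quantified at position 1.
No universal quantifiers precede it.
Skolem function arity = 0 (a Skolem constant)

0


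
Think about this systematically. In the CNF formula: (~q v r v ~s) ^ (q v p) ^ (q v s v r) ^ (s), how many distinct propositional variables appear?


Identify each variable that appears in the formula.
Variables found: p, q, r, s
Count = 4

4


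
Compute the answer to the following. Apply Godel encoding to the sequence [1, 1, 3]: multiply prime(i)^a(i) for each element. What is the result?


Encode each element as an exponent of the corresponding prime:
  2^1 = 2
  3^1 = 3
  5^3 = 125
Product = 2 * 3 * 125 = 750

750


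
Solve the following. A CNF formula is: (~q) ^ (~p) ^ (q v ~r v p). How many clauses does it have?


A CNF formula is a conjunction of clauses.
Clauses are separated by ^.
Counting the conjuncts: 3 clauses.

3


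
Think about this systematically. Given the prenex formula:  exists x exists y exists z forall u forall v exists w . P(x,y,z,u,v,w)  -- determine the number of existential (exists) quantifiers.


Quantifier prefix: exists x exists y exists z forall u forall v exists w
Mark each quantifier type:
  E E E U U E
Universal count = 2, Existential count = 4
Asked for existential (exists) quantifiers: 4

4


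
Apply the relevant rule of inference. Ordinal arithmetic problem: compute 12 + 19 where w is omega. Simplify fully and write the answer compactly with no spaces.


Compute 12 + 19.
Ordinal + is associative but NOT commutative; for finite n>0, n + w = w but w + n stays w+n.
Both operands finite; ordinal + agrees with natural +: 12 + 19 = 31.
Result = 31

31


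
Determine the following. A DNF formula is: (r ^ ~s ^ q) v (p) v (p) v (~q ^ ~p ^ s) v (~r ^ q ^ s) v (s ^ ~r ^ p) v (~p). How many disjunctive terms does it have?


A DNF formula is a disjunction of terms (conjunctions).
Terms are separated by v.
Counting the disjuncts: 7 terms.

7


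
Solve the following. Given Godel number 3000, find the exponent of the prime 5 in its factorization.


Factorize 3000 by dividing by 5 repeatedly.
Division steps: 5 divides 3000 exactly 3 time(s).
Exponent of 5 = 3

3


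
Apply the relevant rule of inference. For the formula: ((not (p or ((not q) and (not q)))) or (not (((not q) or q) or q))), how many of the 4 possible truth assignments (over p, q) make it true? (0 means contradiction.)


Check all 4 assignments:
p=0, q=0: 0
p=0, q=1: 1
p=1, q=0: 0
p=1, q=1: 0
Count of True = 1

1


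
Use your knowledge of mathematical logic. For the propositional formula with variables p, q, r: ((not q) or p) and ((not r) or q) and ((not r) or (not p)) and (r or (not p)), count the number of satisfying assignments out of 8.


Evaluate all 8 assignments for p, q, r:
p=0, q=0, r=0: 1
p=0, q=0, r=1: 0
p=0, q=1, r=0: 0
p=0, q=1, r=1: 0
p=1, q=0, r=0: 0
p=1, q=0, r=1: 0
p=1, q=1, r=0: 0
p=1, q=1, r=1: 0
Satisfying count = 1

1


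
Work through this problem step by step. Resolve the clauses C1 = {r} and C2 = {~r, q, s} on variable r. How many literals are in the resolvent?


Remove r from C1 and ~r from C2.
C1 remainder: {}
C2 remainder: {q, s}
Union (resolvent): {q, s}
Resolvent has 2 literal(s).

2


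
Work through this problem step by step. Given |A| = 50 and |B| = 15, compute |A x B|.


The Cartesian product A x B contains all ordered pairs (a, b).
|A x B| = |A| * |B| = 50 * 15 = 750

750


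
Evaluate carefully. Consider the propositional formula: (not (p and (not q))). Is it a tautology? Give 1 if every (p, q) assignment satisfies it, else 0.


Check all 4 assignments:
p=0, q=0: 1
p=0, q=1: 1
p=1, q=0: 0
p=1, q=1: 1
Satisfying count = 3/4.
Tautology iff count = 4: no.

0


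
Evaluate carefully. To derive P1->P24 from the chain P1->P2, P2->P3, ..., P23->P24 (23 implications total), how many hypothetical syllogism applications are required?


With 23 implications in a chain connecting 24 propositions:
P1->P2, P2->P3, ..., P23->P24
Steps needed = (number of implications) - 1 = 23 - 1 = 22

22


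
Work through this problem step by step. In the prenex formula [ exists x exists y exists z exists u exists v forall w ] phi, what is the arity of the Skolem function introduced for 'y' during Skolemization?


Quantifier prefix: exists x exists y exists z exists u exists v forall w
'y' is existentially quantified at position 2.
No universal quantifiers precede it.
Skolem function arity = 0 (a Skolem constant)

0


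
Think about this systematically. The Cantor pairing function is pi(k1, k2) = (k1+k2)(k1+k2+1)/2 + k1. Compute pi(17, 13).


k1 + k2 = 30
(k1+k2)(k1+k2+1)/2 = 30 * 31 / 2 = 465
pi = 465 + 17 = 482

482


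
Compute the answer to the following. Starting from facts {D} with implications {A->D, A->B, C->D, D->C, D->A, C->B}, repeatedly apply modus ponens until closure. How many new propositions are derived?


Initial facts: {D}
Apply modus ponens to closure:
  D and D->C  =>  C
  D and D->A  =>  A
  C and C->B  =>  B
Final known: {A, B, C, D}
New propositions: {A, B, C}
Count = 3

3


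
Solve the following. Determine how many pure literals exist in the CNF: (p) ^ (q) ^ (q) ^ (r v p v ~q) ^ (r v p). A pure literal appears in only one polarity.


Check each variable for pure literal status:
p: pure positive
q: mixed (not pure)
r: pure positive
Pure literal count = 2

2


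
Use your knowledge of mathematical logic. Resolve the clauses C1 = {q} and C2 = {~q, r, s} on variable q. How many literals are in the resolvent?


Remove q from C1 and ~q from C2.
C1 remainder: {}
C2 remainder: {r, s}
Union (resolvent): {r, s}
Resolvent has 2 literal(s).

2


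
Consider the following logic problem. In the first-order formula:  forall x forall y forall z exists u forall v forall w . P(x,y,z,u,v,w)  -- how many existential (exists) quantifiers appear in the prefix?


Quantifier prefix: forall x forall y forall z exists u forall v forall w
Mark each quantifier type:
  U U U E U U
Universal count = 5, Existential count = 1
Asked for existential (exists) quantifiers: 1

1


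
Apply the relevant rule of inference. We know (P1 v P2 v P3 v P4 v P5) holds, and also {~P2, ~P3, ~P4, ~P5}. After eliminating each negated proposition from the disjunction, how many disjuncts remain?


Original disjuncts (5): P1, P2, P3, P4, P5
Negated (eliminate): ~P2, ~P3, ~P4, ~P5
Remaining disjuncts: P1
Count = 5 - 4 = 1

1


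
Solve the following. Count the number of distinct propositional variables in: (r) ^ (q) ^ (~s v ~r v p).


Identify each variable that appears in the formula.
Variables found: p, q, r, s
Count = 4

4


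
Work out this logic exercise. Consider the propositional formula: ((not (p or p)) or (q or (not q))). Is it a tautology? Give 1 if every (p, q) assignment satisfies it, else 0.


Check all 4 assignments:
p=0, q=0: 1
p=0, q=1: 1
p=1, q=0: 1
p=1, q=1: 1
Satisfying count = 4/4.
Tautology iff count = 4: yes.

1


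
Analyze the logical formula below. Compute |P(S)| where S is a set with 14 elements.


The power set of a set with n elements has 2^n elements.
|P(S)| = 2^14 = 16384

16384


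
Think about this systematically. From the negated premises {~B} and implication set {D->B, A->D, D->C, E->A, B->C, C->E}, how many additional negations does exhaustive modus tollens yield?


Initial negated facts: {~B}
Apply modus tollens to closure:
  ~B and D->B  =>  ~D
  ~D and A->D  =>  ~A
  ~A and E->A  =>  ~E
  ~E and C->E  =>  ~C
Final negated: {~A, ~B, ~C, ~D, ~E}
New negations: {~A, ~C, ~D, ~E}
Count = 4

4


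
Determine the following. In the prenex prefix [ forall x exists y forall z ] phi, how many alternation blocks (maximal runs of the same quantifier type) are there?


Quantifier-type sequence: A E A  (A=forall, E=exists)
Group into maximal same-type runs:
  Ax1 | Ex1 | Ax1
Number of blocks = 3

3


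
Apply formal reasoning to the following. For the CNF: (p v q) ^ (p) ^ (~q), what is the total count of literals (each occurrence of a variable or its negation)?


Counting literals in each clause:
Clause 1: 2 literal(s)
Clause 2: 1 literal(s)
Clause 3: 1 literal(s)
Total = 4

4


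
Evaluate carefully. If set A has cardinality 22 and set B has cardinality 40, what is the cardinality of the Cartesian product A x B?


The Cartesian product A x B contains all ordered pairs (a, b).
|A x B| = |A| * |B| = 22 * 40 = 880

880


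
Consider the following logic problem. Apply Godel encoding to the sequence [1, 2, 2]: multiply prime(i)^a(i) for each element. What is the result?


Encode each element as an exponent of the corresponding prime:
  2^1 = 2
  3^2 = 9
  5^2 = 25
Product = 2 * 9 * 25 = 450

450


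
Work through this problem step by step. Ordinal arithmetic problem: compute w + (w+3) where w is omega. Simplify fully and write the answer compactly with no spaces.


Compute w + (w+3).
Ordinal + is associative but NOT commutative; for finite n>0, n + w = w but w + n stays w+n.
w + (w+3) = (w+w) + 3 = w*2+3.
Result = w*2+3

w*2+3


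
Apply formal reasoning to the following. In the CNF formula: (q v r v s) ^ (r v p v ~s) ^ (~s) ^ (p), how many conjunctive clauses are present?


A CNF formula is a conjunction of clauses.
Clauses are separated by ^.
Counting the conjuncts: 4 clauses.

4


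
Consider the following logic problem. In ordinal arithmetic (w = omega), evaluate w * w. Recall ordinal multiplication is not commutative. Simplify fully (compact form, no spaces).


Compute w * w.
Ordinal * is associative and left-distributive over +, but NOT commutative; for finite n>1, n*w = w but w*n stays w*n.
w * w = w^2 by definition.
Result = w^2

w^2


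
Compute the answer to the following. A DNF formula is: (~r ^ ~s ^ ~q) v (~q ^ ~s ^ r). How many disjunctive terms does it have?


A DNF formula is a disjunction of terms (conjunctions).
Terms are separated by v.
Counting the disjuncts: 2 terms.

2


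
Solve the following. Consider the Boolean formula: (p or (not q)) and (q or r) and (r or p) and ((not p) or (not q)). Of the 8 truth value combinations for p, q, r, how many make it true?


Evaluate all 8 assignments for p, q, r:
p=0, q=0, r=0: 0
p=0, q=0, r=1: 1
p=0, q=1, r=0: 0
p=0, q=1, r=1: 0
p=1, q=0, r=0: 0
p=1, q=0, r=1: 1
p=1, q=1, r=0: 0
p=1, q=1, r=1: 0
Satisfying count = 2

2


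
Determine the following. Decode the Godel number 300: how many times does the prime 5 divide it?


Factorize 300 by dividing by 5 repeatedly.
Division steps: 5 divides 300 exactly 2 time(s).
Exponent of 5 = 2

2


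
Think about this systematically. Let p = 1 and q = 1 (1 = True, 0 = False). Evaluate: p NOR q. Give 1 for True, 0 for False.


p = 1, q = 1
Operation: p NOR q
Evaluate: 1 NOR 1 = 0

0


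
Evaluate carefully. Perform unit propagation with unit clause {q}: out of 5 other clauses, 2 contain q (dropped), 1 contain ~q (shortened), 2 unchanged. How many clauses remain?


Satisfied (removed): 2
Shortened (remain): 1
Unchanged (remain): 2
Remaining = 1 + 2 = 3

3


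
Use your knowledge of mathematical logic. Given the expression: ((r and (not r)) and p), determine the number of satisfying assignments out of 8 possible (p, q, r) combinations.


Check all 8 assignments:
p=0, q=0, r=0: 0
p=0, q=0, r=1: 0
p=0, q=1, r=0: 0
p=0, q=1, r=1: 0
p=1, q=0, r=0: 0
p=1, q=0, r=1: 0
p=1, q=1, r=0: 0
p=1, q=1, r=1: 0
Count of True = 0

0


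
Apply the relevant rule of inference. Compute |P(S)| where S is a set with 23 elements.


The power set of a set with n elements has 2^n elements.
|P(S)| = 2^23 = 8388608

8388608


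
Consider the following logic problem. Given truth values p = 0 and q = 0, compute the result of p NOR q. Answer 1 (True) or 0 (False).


p = 0, q = 0
Operation: p NOR q
Evaluate: 0 NOR 0 = 1

1


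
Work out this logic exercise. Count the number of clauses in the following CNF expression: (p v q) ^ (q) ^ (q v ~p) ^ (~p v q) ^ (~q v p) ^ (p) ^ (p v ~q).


A CNF formula is a conjunction of clauses.
Clauses are separated by ^.
Counting the conjuncts: 7 clauses.

7


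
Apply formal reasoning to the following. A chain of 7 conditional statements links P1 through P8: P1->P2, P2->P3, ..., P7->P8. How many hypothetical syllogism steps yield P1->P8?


With 7 implications in a chain connecting 8 propositions:
P1->P2, P2->P3, ..., P7->P8
Steps needed = (number of implications) - 1 = 7 - 1 = 6

6


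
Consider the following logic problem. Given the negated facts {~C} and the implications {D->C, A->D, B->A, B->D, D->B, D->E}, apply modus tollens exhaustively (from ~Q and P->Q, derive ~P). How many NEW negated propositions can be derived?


Initial negated facts: {~C}
Apply modus tollens to closure:
  ~C and D->C  =>  ~D
  ~D and A->D  =>  ~A
  ~A and B->A  =>  ~B
Final negated: {~A, ~B, ~C, ~D}
New negations: {~A, ~B, ~D}
Count = 3

3


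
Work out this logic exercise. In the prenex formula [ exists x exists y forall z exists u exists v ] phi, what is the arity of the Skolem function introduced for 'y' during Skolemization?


Quantifier prefix: exists x exists y forall z exists u exists v
'y' is existentially quantified at position 2.
No universal quantifiers precede it.
Skolem function arity = 0 (a Skolem constant)

0


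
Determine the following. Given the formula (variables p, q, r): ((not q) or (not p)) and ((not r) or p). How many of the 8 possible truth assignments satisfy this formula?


Evaluate all 8 assignments for p, q, r:
p=0, q=0, r=0: 1
p=0, q=0, r=1: 0
p=0, q=1, r=0: 1
p=0, q=1, r=1: 0
p=1, q=0, r=0: 1
p=1, q=0, r=1: 1
p=1, q=1, r=0: 0
p=1, q=1, r=1: 0
Satisfying count = 4

4


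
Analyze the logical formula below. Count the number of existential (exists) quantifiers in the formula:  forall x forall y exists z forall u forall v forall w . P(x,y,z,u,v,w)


Quantifier prefix: forall x forall y exists z forall u forall v forall w
Mark each quantifier type:
  U U E U U U
Universal count = 5, Existential count = 1
Asked for existential (exists) quantifiers: 1

1


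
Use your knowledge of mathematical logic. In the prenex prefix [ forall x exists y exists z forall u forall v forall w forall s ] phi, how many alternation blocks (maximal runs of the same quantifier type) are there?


Quantifier-type sequence: A E E A A A A  (A=forall, E=exists)
Group into maximal same-type runs:
  Ax1 | Ex2 | Ax4
Number of blocks = 3

3


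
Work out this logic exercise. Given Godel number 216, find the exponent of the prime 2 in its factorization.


Factorize 216 by dividing by 2 repeatedly.
Division steps: 2 divides 216 exactly 3 time(s).
Exponent of 2 = 3

3


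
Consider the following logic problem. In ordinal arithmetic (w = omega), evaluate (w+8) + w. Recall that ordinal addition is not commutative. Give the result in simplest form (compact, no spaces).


Compute (w+8) + w.
Ordinal + is associative but NOT commutative; for finite n>0, n + w = w but w + n stays w+n.
(w+8) + w = w + (8+w) = w + w = w*2 (the finite tail 8 is absorbed by the right w).
Result = w*2

w*2


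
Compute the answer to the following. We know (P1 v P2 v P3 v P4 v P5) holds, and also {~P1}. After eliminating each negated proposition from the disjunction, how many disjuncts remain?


Original disjuncts (5): P1, P2, P3, P4, P5
Negated (eliminate): ~P1
Remaining disjuncts: P2, P3, P4, P5
Count = 5 - 1 = 4

4


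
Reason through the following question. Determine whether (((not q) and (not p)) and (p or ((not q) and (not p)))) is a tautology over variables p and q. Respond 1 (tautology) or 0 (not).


Check all 4 assignments:
p=0, q=0: 1
p=0, q=1: 0
p=1, q=0: 0
p=1, q=1: 0
Satisfying count = 1/4.
Tautology iff count = 4: no.

0


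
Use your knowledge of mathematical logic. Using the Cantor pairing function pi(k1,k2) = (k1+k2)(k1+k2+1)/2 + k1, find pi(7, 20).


k1 + k2 = 27
(k1+k2)(k1+k2+1)/2 = 27 * 28 / 2 = 378
pi = 378 + 7 = 385

385


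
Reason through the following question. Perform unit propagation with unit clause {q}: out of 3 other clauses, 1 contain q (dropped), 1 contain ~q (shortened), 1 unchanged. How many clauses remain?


Satisfied (removed): 1
Shortened (remain): 1
Unchanged (remain): 1
Remaining = 1 + 1 = 2

2


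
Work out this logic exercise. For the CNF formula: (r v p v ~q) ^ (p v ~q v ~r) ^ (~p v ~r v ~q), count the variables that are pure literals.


Check each variable for pure literal status:
p: mixed (not pure)
q: pure negative
r: mixed (not pure)
Pure literal count = 1

1


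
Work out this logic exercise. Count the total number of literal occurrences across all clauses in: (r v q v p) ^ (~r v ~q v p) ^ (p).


Counting literals in each clause:
Clause 1: 3 literal(s)
Clause 2: 3 literal(s)
Clause 3: 1 literal(s)
Total = 7

7


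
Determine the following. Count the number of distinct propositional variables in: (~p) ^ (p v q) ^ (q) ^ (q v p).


Identify each variable that appears in the formula.
Variables found: p, q
Count = 2

2


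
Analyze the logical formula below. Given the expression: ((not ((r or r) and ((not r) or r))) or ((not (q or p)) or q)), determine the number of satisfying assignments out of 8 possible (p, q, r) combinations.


Check all 8 assignments:
p=0, q=0, r=0: 1
p=0, q=0, r=1: 1
p=0, q=1, r=0: 1
p=0, q=1, r=1: 1
p=1, q=0, r=0: 1
p=1, q=0, r=1: 0
p=1, q=1, r=0: 1
p=1, q=1, r=1: 1
Count of True = 7

7


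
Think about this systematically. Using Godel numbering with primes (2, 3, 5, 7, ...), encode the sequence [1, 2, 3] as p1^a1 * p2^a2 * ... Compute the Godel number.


Encode each element as an exponent of the corresponding prime:
  2^1 = 2
  3^2 = 9
  5^3 = 125
Product = 2 * 9 * 125 = 2250

2250


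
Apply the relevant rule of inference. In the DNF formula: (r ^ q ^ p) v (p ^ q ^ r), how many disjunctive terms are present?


A DNF formula is a disjunction of terms (conjunctions).
Terms are separated by v.
Counting the disjuncts: 2 terms.

2


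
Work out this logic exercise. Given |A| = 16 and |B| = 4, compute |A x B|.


The Cartesian product A x B contains all ordered pairs (a, b).
|A x B| = |A| * |B| = 16 * 4 = 64

64


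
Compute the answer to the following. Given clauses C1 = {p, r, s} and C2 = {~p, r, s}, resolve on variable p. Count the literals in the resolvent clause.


Remove p from C1 and ~p from C2.
C1 remainder: {r, s}
C2 remainder: {r, s}
Union (resolvent): {r, s}
Resolvent has 2 literal(s).

2


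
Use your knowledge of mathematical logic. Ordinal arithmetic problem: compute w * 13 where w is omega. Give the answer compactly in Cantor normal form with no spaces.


Compute w * 13.
Ordinal * is associative and left-distributive over +, but NOT commutative; for finite n>1, n*w = w but w*n stays w*n.
w * 13 means 13 copies of w concatenated: w*13.
Result = w*13

w*13


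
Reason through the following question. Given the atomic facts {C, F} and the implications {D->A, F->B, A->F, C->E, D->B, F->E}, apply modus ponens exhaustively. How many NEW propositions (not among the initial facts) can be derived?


Initial facts: {C, F}
Apply modus ponens to closure:
  F and F->B  =>  B
  C and C->E  =>  E
Final known: {B, C, E, F}
New propositions: {B, E}
Count = 2

2


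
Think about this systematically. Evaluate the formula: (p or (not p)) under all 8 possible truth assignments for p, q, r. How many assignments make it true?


Check all 8 assignments:
p=0, q=0, r=0: 1
p=0, q=0, r=1: 1
p=0, q=1, r=0: 1
p=0, q=1, r=1: 1
p=1, q=0, r=0: 1
p=1, q=0, r=1: 1
p=1, q=1, r=0: 1
p=1, q=1, r=1: 1
Count of True = 8

8


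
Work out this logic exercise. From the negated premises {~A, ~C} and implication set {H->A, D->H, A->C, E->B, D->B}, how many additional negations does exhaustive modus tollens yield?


Initial negated facts: {~A, ~C}
Apply modus tollens to closure:
  ~A and H->A  =>  ~H
  ~H and D->H  =>  ~D
Final negated: {~A, ~C, ~D, ~H}
New negations: {~D, ~H}
Count = 2

2


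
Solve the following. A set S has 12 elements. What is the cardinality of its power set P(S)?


The power set of a set with n elements has 2^n elements.
|P(S)| = 2^12 = 4096

4096


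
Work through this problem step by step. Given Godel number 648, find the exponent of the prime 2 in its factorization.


Factorize 648 by dividing by 2 repeatedly.
Division steps: 2 divides 648 exactly 3 time(s).
Exponent of 2 = 3

3


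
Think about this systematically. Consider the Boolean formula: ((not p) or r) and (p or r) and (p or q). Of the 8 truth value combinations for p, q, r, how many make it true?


Evaluate all 8 assignments for p, q, r:
p=0, q=0, r=0: 0
p=0, q=0, r=1: 0
p=0, q=1, r=0: 0
p=0, q=1, r=1: 1
p=1, q=0, r=0: 0
p=1, q=0, r=1: 1
p=1, q=1, r=0: 0
p=1, q=1, r=1: 1
Satisfying count = 3

3


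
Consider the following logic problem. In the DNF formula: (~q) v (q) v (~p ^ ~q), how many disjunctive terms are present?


A DNF formula is a disjunction of terms (conjunctions).
Terms are separated by v.
Counting the disjuncts: 3 terms.

3


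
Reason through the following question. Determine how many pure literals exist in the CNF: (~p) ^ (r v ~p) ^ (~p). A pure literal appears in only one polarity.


Check each variable for pure literal status:
p: pure negative
q: absent (not pure)
r: pure positive
Pure literal count = 2

2
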